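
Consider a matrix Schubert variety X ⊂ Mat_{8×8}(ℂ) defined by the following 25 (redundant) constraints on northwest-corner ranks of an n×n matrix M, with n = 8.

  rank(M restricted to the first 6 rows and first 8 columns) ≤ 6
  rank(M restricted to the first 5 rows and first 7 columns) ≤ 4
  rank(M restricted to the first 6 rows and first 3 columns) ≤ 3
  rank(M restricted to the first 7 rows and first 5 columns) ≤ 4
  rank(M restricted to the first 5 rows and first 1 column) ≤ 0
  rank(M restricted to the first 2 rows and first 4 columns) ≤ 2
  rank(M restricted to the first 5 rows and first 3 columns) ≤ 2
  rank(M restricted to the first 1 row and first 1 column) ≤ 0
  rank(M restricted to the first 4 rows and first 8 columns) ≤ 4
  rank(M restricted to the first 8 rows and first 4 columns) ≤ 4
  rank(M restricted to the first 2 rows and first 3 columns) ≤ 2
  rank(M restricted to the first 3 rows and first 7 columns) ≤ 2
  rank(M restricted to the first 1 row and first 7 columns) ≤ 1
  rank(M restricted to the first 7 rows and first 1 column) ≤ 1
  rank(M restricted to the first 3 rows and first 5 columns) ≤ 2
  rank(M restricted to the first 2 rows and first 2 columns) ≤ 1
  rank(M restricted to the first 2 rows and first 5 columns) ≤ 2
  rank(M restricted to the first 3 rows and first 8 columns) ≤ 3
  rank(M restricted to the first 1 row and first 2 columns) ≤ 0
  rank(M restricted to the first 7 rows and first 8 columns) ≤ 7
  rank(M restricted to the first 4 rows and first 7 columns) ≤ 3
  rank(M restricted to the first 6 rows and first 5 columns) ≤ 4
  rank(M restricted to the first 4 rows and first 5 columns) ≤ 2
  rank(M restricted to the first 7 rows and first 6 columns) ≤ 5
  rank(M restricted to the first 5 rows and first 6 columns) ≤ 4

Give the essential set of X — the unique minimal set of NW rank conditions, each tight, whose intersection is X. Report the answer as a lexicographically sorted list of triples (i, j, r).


Recovering R(i,j) via the rank-extension bound from the 25 conditions:

  i=1: 0  0  1  1  1  1  1  1
  i=2: 0  1  2  2  2  2  2  2
  i=3: 0  1  2  2  2  2  2  3
  i=4: 0  1  2  2  2  3  3  4
  i=5: 0  1  2  3  3  4  4  5
  i=6: 1  2  3  4  4  5  5  6
  i=7: 1  2  3  4  4  5  6  7
  i=8: 1  2  3  4  5  6  7  8

the unique w with this rank table is (3, 2, 8, 6, 4, 1, 7, 5).

5 SE-corners of the 13-cell Rothe diagram give Ess(w):

[(1, 2, 0), (3, 7, 2), (4, 5, 2), (5, 1, 0), (7, 5, 4)]


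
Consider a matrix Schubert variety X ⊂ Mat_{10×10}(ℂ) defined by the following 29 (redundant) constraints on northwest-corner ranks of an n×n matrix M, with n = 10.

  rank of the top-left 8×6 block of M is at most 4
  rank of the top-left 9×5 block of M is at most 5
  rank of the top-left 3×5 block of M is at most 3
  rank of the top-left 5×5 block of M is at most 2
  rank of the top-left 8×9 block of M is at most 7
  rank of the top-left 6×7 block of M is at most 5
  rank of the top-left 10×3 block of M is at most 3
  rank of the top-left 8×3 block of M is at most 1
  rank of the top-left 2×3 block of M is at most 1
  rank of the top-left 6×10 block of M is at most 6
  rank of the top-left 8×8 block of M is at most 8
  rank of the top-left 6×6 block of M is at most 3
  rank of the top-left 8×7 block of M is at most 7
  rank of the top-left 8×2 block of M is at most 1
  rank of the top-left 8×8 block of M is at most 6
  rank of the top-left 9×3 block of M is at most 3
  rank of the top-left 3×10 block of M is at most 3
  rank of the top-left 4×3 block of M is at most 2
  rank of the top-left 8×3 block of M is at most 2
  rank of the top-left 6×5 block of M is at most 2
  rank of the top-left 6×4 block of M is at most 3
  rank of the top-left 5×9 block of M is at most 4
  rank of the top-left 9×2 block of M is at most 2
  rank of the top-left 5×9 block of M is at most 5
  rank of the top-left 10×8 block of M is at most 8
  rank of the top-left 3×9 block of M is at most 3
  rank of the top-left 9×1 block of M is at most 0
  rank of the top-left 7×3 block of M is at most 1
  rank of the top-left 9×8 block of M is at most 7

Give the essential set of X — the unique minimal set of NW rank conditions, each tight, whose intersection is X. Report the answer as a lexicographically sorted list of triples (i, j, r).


Recovering R(i,j) via the rank-extension bound from the 29 conditions:

  0 | 1 | 1 | 1 | 1 | 1 | 1 | 1 | 1 | 1
  0 | 1 | 1 | 2 | 2 | 2 | 2 | 2 | 2 | 2
  0 | 1 | 1 | 2 | 2 | 3 | 3 | 3 | 3 | 3
  0 | 1 | 1 | 2 | 2 | 3 | 4 | 4 | 4 | 4
  0 | 1 | 1 | 2 | 2 | 3 | 4 | 4 | 4 | 5
  0 | 1 | 1 | 2 | 2 | 3 | 4 | 5 | 5 | 6
  0 | 1 | 1 | 2 | 3 | 4 | 5 | 6 | 6 | 7
  0 | 1 | 1 | 2 | 3 | 4 | 5 | 6 | 7 | 8
  0 | 1 | 2 | 3 | 4 | 5 | 6 | 7 | 8 | 9
  1 | 2 | 3 | 4 | 5 | 6 | 7 | 8 | 9 | 10

so w = (2, 4, 6, 7, 10, 8, 5, 9, 3, 1).

|D(w)|=22, |Ess(w)|=4:

[(5, 9, 4), (6, 5, 2), (8, 3, 1), (9, 1, 0)]


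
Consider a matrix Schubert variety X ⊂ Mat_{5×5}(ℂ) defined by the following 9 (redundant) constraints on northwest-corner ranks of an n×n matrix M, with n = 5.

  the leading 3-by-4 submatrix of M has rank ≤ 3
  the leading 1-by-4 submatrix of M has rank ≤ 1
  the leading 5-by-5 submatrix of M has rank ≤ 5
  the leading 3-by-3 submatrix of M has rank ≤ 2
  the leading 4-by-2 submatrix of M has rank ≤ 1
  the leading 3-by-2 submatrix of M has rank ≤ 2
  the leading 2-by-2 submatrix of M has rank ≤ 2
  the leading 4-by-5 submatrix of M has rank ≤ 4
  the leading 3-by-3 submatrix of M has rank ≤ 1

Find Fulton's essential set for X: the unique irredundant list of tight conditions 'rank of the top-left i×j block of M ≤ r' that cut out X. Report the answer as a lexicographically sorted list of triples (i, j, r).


The tightest implied rank at each (i,j), from the 9 conditions:

  1 1 1 1 1
  1 1 1 2 2
  1 1 1 2 3
  1 1 2 3 4
  1 2 3 4 5

the unique w with this rank table is (1, 4, 5, 3, 2).

2 SE-corners of the 5-cell Rothe diagram give Ess(w):

[(3, 3, 1), (4, 2, 1)]


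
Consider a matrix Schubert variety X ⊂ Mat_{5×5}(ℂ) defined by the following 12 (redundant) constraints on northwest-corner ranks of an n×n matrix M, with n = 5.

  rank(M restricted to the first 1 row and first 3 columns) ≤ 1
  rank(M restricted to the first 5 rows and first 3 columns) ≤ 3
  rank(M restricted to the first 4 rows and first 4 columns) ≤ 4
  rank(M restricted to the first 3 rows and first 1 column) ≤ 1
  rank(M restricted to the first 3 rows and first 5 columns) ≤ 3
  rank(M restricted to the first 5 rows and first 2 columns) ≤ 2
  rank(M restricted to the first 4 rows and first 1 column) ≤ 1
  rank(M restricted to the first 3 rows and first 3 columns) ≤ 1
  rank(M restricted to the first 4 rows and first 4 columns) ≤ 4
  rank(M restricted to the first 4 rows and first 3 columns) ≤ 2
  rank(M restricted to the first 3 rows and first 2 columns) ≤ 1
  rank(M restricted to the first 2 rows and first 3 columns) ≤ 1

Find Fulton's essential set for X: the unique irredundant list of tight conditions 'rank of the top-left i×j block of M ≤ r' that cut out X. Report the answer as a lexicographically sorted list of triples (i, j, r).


Reconstructing r_w from the 12 given conditions:

  row 1: 1  1  1  1  1
  row 2: 1  1  1  2  2
  row 3: 1  1  1  2  3
  row 4: 1  2  2  3  4
  row 5: 1  2  3  4  5

reading off 1-entries of Δ²R: w = (1, 4, 5, 2, 3).

ℓ(w)=4; the 1 essential cell (i,j,r):

[(3, 3, 1)]


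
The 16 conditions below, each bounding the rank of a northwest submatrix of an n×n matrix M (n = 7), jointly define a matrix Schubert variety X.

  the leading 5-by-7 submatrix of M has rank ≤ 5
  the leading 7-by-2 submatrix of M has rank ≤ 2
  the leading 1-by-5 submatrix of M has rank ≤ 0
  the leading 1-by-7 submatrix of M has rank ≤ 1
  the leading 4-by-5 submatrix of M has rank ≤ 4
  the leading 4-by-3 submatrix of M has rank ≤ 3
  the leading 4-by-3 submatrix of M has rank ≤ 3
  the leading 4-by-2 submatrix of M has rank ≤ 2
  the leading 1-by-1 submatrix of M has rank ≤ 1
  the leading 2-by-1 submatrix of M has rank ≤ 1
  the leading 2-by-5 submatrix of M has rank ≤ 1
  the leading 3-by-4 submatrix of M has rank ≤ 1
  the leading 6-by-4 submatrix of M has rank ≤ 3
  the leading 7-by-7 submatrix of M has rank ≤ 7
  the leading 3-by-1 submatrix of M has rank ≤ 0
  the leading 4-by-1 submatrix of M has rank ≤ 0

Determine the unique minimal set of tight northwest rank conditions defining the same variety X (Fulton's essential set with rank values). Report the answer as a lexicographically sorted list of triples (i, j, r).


Rank table r_w(7×7) implied by the 16 constraints:

  R[1]: 0  0  0  0  0  1  1
  R[2]: 0  1  1  1  1  2  2
  R[3]: 0  1  1  1  2  3  3
  R[4]: 0  1  2  2  3  4  4
  R[5]: 1  2  3  3  4  5  5
  R[6]: 1  2  3  3  4  5  6
  R[7]: 1  2  3  4  5  6  7

hence w(1..7) = (6, 2, 5, 3, 1, 7, 4).

|D(w)|=11, |Ess(w)|=4:

[(1, 5, 0), (3, 4, 1), (4, 1, 0), (6, 4, 3)]


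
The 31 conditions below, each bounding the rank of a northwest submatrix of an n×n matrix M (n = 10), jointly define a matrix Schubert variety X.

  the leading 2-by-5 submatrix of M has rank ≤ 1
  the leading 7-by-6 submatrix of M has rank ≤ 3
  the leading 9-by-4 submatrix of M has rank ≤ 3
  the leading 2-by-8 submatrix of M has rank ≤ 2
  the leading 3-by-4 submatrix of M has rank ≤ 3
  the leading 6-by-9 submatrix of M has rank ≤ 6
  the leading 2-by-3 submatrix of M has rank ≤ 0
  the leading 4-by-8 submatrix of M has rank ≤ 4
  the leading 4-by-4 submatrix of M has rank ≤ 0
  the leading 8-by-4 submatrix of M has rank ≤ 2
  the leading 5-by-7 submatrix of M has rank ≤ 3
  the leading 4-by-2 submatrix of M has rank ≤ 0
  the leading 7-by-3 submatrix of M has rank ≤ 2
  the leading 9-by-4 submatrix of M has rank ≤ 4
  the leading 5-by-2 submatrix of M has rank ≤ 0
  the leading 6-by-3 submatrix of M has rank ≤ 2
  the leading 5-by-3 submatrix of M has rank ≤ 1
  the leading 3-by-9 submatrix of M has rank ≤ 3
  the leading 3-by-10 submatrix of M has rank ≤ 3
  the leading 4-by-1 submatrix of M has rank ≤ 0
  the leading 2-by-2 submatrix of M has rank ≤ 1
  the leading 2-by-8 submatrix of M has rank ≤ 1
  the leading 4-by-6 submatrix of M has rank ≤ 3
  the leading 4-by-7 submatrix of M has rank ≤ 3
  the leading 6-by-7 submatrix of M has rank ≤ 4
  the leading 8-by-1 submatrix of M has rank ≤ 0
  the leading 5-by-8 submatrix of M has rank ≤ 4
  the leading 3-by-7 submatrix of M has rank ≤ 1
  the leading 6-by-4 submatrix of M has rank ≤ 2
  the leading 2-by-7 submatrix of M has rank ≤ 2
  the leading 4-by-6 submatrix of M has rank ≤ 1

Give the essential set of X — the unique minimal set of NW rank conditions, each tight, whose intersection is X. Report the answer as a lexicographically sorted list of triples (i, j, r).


Computing R[i][j] = min implied NW-rank bound (n=10, 31 conditions):

  R[1]: 0 0 0 0 1 1 1 1 1 1
  R[2]: 0 0 0 0 1 1 1 1 2 2
  R[3]: 0 0 0 0 1 1 1 2 3 3
  R[4]: 0 0 0 0 1 1 2 3 4 4
  R[5]: 0 0 1 1 2 2 3 4 5 5
  R[6]: 0 1 2 2 3 3 4 5 6 6
  R[7]: 0 1 2 2 3 3 4 5 6 7
  R[8]: 0 1 2 2 3 4 5 6 7 8
  R[9]: 1 2 3 3 4 5 6 7 8 9
  R[10]: 1 2 3 4 5 6 7 8 9 10

second differences of R give the permutation w = (5, 9, 8, 7, 3, 2, 10, 6, 1, 4).

Fulton essential set (8 of the 30 Rothe cells):

[(2, 8, 1), (3, 7, 1), (4, 4, 0), (4, 6, 1), (5, 2, 0), (7, 6, 3), (8, 1, 0), (8, 4, 2)]


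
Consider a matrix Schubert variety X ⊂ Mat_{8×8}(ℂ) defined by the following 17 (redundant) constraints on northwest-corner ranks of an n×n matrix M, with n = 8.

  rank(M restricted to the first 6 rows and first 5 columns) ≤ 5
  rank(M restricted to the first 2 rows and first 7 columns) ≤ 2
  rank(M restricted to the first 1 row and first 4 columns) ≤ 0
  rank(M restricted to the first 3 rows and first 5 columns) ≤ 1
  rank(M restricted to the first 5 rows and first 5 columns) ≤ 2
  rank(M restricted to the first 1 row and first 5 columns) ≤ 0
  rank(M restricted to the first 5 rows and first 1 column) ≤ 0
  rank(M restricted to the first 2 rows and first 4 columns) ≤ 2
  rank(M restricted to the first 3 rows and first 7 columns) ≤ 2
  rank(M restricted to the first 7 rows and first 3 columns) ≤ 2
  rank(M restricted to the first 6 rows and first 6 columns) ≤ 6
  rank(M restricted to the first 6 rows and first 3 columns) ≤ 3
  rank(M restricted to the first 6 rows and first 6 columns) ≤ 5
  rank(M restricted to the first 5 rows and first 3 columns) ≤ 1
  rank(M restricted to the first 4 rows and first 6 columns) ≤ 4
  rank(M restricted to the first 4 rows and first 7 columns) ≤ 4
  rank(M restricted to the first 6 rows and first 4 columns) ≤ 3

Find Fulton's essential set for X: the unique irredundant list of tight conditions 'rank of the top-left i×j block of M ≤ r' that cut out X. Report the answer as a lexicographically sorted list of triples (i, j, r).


Reconstructing r_w from the 17 given conditions:

  row 1: 0 0 0 0 0 1 1 1
  row 2: 0 1 1 1 1 2 2 2
  row 3: 0 1 1 1 1 2 2 3
  row 4: 0 1 1 2 2 3 3 4
  row 5: 0 1 1 2 2 3 4 5
  row 6: 1 2 2 3 3 4 5 6
  row 7: 1 2 2 3 4 5 6 7
  row 8: 1 2 3 4 5 6 7 8

the unique w with this rank table is (6, 2, 8, 4, 7, 1, 5, 3).

ℓ(w)=17; the 7 essential cells (i,j,r):

[(1, 5, 0), (3, 5, 1), (3, 7, 2), (5, 1, 0), (5, 3, 1), (5, 5, 2), (7, 3, 2)]


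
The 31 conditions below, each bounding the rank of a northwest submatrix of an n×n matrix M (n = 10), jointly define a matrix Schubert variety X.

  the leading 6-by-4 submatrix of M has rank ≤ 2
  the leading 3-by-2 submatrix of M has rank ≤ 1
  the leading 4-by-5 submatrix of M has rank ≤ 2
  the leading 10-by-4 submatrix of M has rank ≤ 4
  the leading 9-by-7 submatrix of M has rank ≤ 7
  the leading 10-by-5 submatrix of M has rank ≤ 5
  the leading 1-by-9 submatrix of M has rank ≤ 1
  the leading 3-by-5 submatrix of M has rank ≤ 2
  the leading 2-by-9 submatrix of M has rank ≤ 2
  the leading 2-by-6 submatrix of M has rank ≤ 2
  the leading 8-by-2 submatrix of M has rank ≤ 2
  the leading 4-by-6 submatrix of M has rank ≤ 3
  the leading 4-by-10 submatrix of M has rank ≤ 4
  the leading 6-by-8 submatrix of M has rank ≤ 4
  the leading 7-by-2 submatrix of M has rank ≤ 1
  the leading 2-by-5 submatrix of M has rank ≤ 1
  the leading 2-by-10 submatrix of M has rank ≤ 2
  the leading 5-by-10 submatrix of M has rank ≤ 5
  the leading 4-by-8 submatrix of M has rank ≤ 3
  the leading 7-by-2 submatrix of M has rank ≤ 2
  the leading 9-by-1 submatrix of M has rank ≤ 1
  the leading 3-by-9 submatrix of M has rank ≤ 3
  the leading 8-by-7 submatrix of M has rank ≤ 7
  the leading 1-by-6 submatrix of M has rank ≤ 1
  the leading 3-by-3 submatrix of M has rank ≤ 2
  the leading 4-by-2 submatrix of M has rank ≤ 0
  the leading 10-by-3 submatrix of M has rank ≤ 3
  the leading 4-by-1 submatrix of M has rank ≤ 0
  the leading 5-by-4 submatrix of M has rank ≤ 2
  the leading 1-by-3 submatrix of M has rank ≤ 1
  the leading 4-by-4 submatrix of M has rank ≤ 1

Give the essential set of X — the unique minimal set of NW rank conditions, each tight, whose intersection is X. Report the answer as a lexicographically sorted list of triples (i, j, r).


Recovering R(i,j) via the rank-extension bound from the 31 conditions:

  row 1: 0  0  1  1  1  1  1  1  1  1
  row 2: 0  0  1  1  1  2  2  2  2  2
  row 3: 0  0  1  1  2  3  3  3  3  3
  row 4: 0  0  1  1  2  3  3  3  4  4
  row 5: 1  1  2  2  3  4  4  4  5  5
  row 6: 1  1  2  2  3  4  4  4  5  6
  row 7: 1  1  2  3  4  5  5  5  6  7
  row 8: 1  2  3  4  5  6  6  6  7  8
  row 9: 1  2  3  4  5  6  7  7  8  9
  row 10: 1  2  3  4  5  6  7  8  9  10

the unique w with this rank table is (3, 6, 5, 9, 1, 10, 4, 2, 7, 8).

D(w) has 19 cells with 7 SE-corners; essential set:

[(2, 5, 1), (4, 2, 0), (4, 4, 1), (4, 8, 3), (6, 4, 2), (6, 8, 4), (7, 2, 1)]


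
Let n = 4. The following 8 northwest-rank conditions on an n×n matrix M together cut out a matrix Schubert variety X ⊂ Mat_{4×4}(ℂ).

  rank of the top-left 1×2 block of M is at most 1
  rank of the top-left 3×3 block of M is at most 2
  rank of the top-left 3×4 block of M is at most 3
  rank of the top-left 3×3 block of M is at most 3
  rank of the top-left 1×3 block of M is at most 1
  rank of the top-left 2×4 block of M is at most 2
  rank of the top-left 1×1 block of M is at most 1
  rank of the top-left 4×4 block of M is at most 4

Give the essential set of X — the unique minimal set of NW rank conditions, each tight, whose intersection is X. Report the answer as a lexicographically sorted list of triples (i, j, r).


Recovering R(i,j) via the rank-extension bound from the 8 conditions:

  row 1: 1, 1, 1, 1
  row 2: 1, 2, 2, 2
  row 3: 1, 2, 2, 3
  row 4: 1, 2, 3, 4

hence w(1..4) = (1, 2, 4, 3).

D(w) has 1 cell with 1 SE-corner; essential set:

[(3, 3, 2)]


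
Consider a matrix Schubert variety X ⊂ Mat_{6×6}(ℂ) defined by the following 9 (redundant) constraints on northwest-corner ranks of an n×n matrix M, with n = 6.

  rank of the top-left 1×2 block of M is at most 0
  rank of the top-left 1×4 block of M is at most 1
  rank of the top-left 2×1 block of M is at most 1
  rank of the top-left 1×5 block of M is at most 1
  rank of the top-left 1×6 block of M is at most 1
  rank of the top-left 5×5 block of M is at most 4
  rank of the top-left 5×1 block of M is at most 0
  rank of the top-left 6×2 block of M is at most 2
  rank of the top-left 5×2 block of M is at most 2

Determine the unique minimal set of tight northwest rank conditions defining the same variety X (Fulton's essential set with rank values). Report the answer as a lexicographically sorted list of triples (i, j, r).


Propagating the 9 rank bounds to every northwest block:

  R[1]: 0, 0, 1, 1, 1, 1
  R[2]: 0, 1, 2, 2, 2, 2
  R[3]: 0, 1, 2, 3, 3, 3
  R[4]: 0, 1, 2, 3, 4, 4
  R[5]: 0, 1, 2, 3, 4, 5
  R[6]: 1, 2, 3, 4, 5, 6

the unique w with this rank table is (3, 2, 4, 5, 6, 1).

Fulton essential set (2 of the 6 Rothe cells):

[(1, 2, 0), (5, 1, 0)]


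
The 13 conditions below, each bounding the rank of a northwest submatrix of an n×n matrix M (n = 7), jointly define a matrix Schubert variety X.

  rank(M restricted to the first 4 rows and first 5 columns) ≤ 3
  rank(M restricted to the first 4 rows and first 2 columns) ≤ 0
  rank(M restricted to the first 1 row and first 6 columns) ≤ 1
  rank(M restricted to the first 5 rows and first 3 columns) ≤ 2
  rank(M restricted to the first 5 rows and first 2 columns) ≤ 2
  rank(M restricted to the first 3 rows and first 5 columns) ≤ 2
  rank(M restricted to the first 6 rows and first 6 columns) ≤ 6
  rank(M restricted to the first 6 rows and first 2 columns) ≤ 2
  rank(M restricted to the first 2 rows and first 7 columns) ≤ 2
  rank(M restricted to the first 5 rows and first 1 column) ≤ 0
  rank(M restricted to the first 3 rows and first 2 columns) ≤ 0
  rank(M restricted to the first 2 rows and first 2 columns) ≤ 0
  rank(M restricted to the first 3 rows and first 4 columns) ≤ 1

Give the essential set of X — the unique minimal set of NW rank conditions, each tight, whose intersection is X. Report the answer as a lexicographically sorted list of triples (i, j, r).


Rank table r_w(7×7) implied by the 13 constraints:

  R[1]: 0, 0, 1, 1, 1, 1, 1
  R[2]: 0, 0, 1, 1, 2, 2, 2
  R[3]: 0, 0, 1, 1, 2, 3, 3
  R[4]: 0, 0, 1, 2, 3, 4, 4
  R[5]: 0, 1, 2, 3, 4, 5, 5
  R[6]: 1, 2, 3, 4, 5, 6, 6
  R[7]: 1, 2, 3, 4, 5, 6, 7

second differences of R give the permutation w = (3, 5, 6, 4, 2, 1, 7).

D(w) has 11 cells with 3 SE-corners; essential set:

[(3, 4, 1), (4, 2, 0), (5, 1, 0)]


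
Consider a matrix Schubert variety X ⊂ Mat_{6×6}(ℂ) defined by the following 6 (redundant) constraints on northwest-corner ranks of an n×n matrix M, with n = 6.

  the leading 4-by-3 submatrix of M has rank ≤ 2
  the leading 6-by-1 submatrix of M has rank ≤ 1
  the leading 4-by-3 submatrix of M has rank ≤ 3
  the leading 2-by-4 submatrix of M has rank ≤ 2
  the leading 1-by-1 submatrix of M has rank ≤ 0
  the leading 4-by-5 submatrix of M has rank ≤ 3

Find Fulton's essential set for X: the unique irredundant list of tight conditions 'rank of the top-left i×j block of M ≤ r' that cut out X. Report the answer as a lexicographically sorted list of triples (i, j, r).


Reconstructing r_w from the 6 given conditions:

  0  1  1  1  1  1
  1  2  2  2  2  2
  1  2  2  3  3  3
  1  2  2  3  3  4
  1  2  3  4  4  5
  1  2  3  4  5  6

giving w = (2, 1, 4, 6, 3, 5) via Δ²R.

ℓ(w)=4; the 3 essential cells (i,j,r):

[(1, 1, 0), (4, 3, 2), (4, 5, 3)]


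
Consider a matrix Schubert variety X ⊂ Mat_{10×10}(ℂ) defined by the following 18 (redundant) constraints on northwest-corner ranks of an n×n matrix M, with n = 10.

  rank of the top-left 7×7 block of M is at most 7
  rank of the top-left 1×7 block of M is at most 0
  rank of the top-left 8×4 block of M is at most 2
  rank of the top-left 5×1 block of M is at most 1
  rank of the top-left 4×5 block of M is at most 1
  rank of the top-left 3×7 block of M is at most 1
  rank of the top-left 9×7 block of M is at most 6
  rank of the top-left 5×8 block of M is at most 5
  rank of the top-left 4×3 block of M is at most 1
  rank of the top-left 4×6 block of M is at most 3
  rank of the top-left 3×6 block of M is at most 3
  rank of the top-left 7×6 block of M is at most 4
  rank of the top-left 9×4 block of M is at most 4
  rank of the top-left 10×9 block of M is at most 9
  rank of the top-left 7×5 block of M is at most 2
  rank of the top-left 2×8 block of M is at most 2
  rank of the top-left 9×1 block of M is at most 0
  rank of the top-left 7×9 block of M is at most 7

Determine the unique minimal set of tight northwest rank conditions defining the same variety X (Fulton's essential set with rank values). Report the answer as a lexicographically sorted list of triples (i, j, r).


Computing R[i][j] = min implied NW-rank bound (n=10, 18 conditions):

  row 1: 0 0 0 0 0 0 0 1 1 1
  row 2: 0 1 1 1 1 1 1 2 2 2
  row 3: 0 1 1 1 1 1 1 2 3 3
  row 4: 0 1 1 1 1 2 2 3 4 4
  row 5: 0 1 2 2 2 3 3 4 5 5
  row 6: 0 1 2 2 2 3 4 5 6 6
  row 7: 0 1 2 2 2 3 4 5 6 7
  row 8: 0 1 2 2 3 4 5 6 7 8
  row 9: 0 1 2 3 4 5 6 7 8 9
  row 10: 1 2 3 4 5 6 7 8 9 10

giving w = (8, 2, 9, 6, 3, 7, 10, 5, 4, 1) via Δ²R.

6 SE-corners of the 28-cell Rothe diagram give Ess(w):

[(1, 7, 0), (3, 7, 1), (4, 5, 1), (7, 5, 2), (8, 4, 2), (9, 1, 0)]


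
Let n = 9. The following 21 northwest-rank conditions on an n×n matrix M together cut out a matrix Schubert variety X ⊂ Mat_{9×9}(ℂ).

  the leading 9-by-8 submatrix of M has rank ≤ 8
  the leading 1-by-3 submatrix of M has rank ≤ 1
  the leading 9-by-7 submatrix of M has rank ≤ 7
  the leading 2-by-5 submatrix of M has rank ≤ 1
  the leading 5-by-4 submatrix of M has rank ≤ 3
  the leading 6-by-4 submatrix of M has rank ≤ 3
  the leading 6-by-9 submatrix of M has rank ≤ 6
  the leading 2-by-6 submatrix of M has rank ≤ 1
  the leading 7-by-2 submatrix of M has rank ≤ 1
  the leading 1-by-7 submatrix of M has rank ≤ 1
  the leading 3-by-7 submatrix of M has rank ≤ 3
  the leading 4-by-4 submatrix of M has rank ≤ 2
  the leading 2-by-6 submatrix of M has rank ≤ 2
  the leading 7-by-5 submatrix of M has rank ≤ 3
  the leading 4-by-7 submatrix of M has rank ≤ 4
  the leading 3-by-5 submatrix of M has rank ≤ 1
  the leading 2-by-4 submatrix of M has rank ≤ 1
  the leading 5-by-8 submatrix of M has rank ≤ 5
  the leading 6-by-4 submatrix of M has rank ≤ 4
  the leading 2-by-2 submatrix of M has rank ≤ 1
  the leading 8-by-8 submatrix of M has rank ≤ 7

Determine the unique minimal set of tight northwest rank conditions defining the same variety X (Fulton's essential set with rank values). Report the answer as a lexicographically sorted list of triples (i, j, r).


Computing R[i][j] = min implied NW-rank bound (n=9, 21 conditions):

  row 1: 1  1  1  1  1  1  1  1  1
  row 2: 1  1  1  1  1  1  2  2  2
  row 3: 1  1  1  1  1  2  3  3  3
  row 4: 1  1  2  2  2  3  4  4  4
  row 5: 1  1  2  3  3  4  5  5  5
  row 6: 1  1  2  3  3  4  5  6  6
  row 7: 1  1  2  3  3  4  5  6  7
  row 8: 1  2  3  4  4  5  6  7  8
  row 9: 1  2  3  4  5  6  7  8  9

so w = (1, 7, 6, 3, 4, 8, 9, 2, 5).

ℓ(w)=15; the 4 essential cells (i,j,r):

[(2, 6, 1), (3, 5, 1), (7, 2, 1), (7, 5, 3)]


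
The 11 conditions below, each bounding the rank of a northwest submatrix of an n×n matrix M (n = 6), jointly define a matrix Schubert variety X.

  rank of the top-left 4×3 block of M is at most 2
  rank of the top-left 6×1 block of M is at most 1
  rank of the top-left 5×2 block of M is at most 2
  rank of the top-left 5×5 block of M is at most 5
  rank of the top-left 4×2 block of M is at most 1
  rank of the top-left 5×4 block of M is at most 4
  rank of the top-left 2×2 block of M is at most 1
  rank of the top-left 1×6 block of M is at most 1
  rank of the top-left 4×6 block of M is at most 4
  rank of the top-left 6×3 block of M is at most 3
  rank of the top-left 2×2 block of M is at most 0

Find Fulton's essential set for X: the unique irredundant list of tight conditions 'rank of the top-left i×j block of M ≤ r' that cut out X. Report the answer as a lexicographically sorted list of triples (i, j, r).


Computing R[i][j] = min implied NW-rank bound (n=6, 11 conditions):

  0, 0, 1, 1, 1, 1
  0, 0, 1, 2, 2, 2
  1, 1, 2, 3, 3, 3
  1, 1, 2, 3, 4, 4
  1, 2, 3, 4, 5, 5
  1, 2, 3, 4, 5, 6

reading off 1-entries of Δ²R: w = (3, 4, 1, 5, 2, 6).

2 SE-corners of the 5-cell Rothe diagram give Ess(w):

[(2, 2, 0), (4, 2, 1)]


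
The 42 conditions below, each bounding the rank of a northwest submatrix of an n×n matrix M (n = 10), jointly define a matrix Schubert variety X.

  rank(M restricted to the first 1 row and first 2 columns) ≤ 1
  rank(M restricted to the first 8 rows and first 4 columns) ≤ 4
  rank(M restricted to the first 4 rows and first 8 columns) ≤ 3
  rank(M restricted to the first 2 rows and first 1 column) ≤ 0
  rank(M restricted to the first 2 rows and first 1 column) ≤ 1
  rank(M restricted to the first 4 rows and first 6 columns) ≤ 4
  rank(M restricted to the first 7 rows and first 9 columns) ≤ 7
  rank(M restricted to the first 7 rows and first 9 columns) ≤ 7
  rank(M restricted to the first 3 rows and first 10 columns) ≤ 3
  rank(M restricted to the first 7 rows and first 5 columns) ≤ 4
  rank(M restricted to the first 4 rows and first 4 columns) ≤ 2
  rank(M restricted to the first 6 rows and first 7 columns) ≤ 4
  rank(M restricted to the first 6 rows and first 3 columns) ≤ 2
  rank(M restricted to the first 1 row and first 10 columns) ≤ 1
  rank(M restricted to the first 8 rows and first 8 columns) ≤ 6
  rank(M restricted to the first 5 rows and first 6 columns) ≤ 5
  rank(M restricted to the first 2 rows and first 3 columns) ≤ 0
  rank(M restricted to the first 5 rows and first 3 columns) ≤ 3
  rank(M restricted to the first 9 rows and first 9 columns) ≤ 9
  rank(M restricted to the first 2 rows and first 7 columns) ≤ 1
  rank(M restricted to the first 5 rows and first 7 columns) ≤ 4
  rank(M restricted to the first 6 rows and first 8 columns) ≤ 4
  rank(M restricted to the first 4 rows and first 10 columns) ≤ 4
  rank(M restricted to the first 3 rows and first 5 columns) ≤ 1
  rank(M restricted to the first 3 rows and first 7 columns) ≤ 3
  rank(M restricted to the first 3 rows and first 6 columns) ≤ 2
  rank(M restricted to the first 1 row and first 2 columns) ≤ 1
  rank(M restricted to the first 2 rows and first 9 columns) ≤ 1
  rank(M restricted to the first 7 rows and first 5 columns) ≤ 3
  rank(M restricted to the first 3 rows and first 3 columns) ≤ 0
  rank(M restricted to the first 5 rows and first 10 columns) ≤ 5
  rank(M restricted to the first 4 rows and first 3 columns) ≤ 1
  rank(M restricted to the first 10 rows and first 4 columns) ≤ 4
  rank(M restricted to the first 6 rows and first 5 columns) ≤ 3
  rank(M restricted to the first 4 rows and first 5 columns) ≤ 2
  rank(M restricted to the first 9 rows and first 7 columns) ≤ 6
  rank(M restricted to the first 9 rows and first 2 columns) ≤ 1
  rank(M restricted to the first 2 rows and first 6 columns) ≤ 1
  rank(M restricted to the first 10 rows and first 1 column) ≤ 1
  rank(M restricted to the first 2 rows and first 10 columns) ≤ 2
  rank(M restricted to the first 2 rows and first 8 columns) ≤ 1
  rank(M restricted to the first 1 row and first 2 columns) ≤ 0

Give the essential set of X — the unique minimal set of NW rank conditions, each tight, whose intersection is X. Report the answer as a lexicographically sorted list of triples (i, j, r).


Computing R[i][j] = min implied NW-rank bound (n=10, 42 conditions):

  i=1: 0  0  0  1  1  1  1  1  1  1
  i=2: 0  0  0  1  1  1  1  1  1  2
  i=3: 0  0  0  1  1  2  2  2  2  3
  i=4: 1  1  1  2  2  3  3  3  3  4
  i=5: 1  1  2  3  3  4  4  4  4  5
  i=6: 1  1  2  3  3  4  4  4  5  6
  i=7: 1  1  2  3  3  4  5  5  6  7
  i=8: 1  1  2  3  4  5  6  6  7  8
  i=9: 1  1  2  3  4  5  6  7  8  9
  i=10: 1  2  3  4  5  6  7  8  9  10

reading off 1-entries of Δ²R: w = (4, 10, 6, 1, 3, 9, 7, 5, 8, 2).

|D(w)|=24, |Ess(w)|=6:

[(2, 9, 1), (3, 3, 0), (3, 5, 1), (6, 8, 4), (7, 5, 3), (9, 2, 1)]


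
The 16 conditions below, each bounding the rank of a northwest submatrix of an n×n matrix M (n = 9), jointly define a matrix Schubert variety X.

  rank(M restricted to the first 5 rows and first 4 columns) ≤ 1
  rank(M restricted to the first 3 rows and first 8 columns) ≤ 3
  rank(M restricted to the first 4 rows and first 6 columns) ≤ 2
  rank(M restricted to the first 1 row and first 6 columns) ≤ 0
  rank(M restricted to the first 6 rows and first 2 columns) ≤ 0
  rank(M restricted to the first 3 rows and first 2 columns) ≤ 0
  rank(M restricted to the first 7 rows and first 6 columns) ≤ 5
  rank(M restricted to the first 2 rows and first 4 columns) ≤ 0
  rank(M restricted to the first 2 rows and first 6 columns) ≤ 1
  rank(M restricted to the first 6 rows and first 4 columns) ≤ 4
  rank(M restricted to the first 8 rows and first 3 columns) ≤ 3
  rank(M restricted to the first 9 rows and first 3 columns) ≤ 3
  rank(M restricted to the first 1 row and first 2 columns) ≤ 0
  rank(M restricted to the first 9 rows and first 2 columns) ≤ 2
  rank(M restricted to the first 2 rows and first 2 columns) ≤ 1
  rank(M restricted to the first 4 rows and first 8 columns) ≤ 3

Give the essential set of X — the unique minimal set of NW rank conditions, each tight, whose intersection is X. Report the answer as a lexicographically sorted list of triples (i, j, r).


Reconstructing r_w from the 16 given conditions:

  R[1]: 0 | 0 | 0 | 0 | 0 | 0 | 1 | 1 | 1
  R[2]: 0 | 0 | 0 | 0 | 1 | 1 | 2 | 2 | 2
  R[3]: 0 | 0 | 1 | 1 | 2 | 2 | 3 | 3 | 3
  R[4]: 0 | 0 | 1 | 1 | 2 | 2 | 3 | 3 | 4
  R[5]: 0 | 0 | 1 | 1 | 2 | 3 | 4 | 4 | 5
  R[6]: 0 | 0 | 1 | 2 | 3 | 4 | 5 | 5 | 6
  R[7]: 1 | 1 | 2 | 3 | 4 | 5 | 6 | 6 | 7
  R[8]: 1 | 2 | 3 | 4 | 5 | 6 | 7 | 7 | 8
  R[9]: 1 | 2 | 3 | 4 | 5 | 6 | 7 | 8 | 9

hence w(1..9) = (7, 5, 3, 9, 6, 4, 1, 2, 8).

|D(w)|=22, |Ess(w)|=6:

[(1, 6, 0), (2, 4, 0), (4, 6, 2), (4, 8, 3), (5, 4, 1), (6, 2, 0)]


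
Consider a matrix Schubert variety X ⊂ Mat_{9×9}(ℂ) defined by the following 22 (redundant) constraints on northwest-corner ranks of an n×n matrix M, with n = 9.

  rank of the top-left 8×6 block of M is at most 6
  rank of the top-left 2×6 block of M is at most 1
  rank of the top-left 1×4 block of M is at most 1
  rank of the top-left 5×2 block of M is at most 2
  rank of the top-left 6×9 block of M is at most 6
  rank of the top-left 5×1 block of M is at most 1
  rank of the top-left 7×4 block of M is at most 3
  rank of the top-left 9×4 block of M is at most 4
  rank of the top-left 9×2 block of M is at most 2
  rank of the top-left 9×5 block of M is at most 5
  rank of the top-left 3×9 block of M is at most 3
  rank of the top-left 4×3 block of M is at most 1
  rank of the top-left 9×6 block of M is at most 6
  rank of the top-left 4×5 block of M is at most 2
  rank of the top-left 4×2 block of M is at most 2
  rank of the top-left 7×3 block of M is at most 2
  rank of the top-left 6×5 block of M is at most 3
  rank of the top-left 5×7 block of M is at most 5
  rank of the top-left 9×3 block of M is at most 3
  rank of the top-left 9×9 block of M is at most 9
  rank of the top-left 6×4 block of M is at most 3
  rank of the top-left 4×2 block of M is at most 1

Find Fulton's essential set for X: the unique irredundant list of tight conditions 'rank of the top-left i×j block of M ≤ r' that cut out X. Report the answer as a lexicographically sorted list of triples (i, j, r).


Computing R[i][j] = min implied NW-rank bound (n=9, 22 conditions):

  1 | 1 | 1 | 1 | 1 | 1 | 1 | 1 | 1
  1 | 1 | 1 | 1 | 1 | 1 | 2 | 2 | 2
  1 | 1 | 1 | 2 | 2 | 2 | 3 | 3 | 3
  1 | 1 | 1 | 2 | 2 | 3 | 4 | 4 | 4
  1 | 2 | 2 | 3 | 3 | 4 | 5 | 5 | 5
  1 | 2 | 2 | 3 | 3 | 4 | 5 | 6 | 6
  1 | 2 | 2 | 3 | 4 | 5 | 6 | 7 | 7
  1 | 2 | 3 | 4 | 5 | 6 | 7 | 8 | 8
  1 | 2 | 3 | 4 | 5 | 6 | 7 | 8 | 9

so w = (1, 7, 4, 6, 2, 8, 5, 3, 9).

5 SE-corners of the 13-cell Rothe diagram give Ess(w):

[(2, 6, 1), (4, 3, 1), (4, 5, 2), (6, 5, 3), (7, 3, 2)]


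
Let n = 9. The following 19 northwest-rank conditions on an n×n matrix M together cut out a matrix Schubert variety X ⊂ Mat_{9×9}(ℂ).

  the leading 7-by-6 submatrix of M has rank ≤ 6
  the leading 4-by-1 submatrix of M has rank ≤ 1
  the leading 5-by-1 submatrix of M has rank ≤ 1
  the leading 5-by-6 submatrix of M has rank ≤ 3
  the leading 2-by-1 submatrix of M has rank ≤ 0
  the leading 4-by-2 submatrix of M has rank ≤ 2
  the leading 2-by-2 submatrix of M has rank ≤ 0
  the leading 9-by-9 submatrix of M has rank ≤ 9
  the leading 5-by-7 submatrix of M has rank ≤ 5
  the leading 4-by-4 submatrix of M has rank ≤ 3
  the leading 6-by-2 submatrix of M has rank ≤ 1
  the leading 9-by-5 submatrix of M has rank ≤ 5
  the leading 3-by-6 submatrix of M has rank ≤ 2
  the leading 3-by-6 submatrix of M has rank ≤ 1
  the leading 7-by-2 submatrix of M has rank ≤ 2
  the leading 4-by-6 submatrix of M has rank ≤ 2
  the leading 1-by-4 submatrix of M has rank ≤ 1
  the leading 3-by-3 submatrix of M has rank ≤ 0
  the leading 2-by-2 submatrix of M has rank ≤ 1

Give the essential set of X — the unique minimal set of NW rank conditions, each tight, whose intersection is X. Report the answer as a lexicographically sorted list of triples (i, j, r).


Propagating the 19 rank bounds to every northwest block:

  row 1: 0 0 0 1 1 1 1 1 1
  row 2: 0 0 0 1 1 1 2 2 2
  row 3: 0 0 0 1 1 1 2 3 3
  row 4: 1 1 1 2 2 2 3 4 4
  row 5: 1 1 2 3 3 3 4 5 5
  row 6: 1 1 2 3 4 4 5 6 6
  row 7: 1 2 3 4 5 5 6 7 7
  row 8: 1 2 3 4 5 6 7 8 8
  row 9: 1 2 3 4 5 6 7 8 9

second differences of R give the permutation w = (4, 7, 8, 1, 3, 5, 2, 6, 9).

Fulton essential set (3 of the 15 Rothe cells):

[(3, 3, 0), (3, 6, 1), (6, 2, 1)]


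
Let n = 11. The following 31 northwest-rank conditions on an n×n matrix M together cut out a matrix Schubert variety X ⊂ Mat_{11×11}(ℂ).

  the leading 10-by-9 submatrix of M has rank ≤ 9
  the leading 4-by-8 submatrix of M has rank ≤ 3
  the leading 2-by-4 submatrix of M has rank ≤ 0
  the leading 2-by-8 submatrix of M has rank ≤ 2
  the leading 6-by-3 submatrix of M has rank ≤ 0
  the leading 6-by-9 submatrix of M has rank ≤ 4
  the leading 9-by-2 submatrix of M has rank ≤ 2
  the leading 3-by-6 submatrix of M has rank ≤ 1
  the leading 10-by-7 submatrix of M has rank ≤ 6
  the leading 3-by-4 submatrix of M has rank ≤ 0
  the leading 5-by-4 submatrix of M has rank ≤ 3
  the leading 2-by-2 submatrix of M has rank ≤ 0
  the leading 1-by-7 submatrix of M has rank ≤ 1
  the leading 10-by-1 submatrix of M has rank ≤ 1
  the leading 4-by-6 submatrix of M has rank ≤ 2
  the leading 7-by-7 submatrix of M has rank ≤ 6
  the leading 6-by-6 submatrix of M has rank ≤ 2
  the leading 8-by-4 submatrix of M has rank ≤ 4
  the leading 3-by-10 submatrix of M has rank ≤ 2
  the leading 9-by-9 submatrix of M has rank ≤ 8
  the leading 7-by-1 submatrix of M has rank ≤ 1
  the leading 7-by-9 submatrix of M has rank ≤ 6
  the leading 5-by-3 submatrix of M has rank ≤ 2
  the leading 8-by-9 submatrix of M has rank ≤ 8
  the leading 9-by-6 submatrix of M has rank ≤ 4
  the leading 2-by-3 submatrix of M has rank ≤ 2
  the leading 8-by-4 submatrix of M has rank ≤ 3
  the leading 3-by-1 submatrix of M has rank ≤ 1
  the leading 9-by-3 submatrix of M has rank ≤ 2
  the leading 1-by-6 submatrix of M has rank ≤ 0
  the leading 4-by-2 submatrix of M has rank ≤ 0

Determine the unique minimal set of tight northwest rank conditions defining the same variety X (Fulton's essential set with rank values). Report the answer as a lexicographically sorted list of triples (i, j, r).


Computing R[i][j] = min implied NW-rank bound (n=11, 31 conditions):

  R[1]: 0 | 0 | 0 | 0 | 0 | 0 | 1 | 1 | 1 | 1 | 1
  R[2]: 0 | 0 | 0 | 0 | 1 | 1 | 2 | 2 | 2 | 2 | 2
  R[3]: 0 | 0 | 0 | 0 | 1 | 1 | 2 | 2 | 2 | 2 | 3
  R[4]: 0 | 0 | 0 | 1 | 2 | 2 | 3 | 3 | 3 | 3 | 4
  R[5]: 0 | 0 | 0 | 1 | 2 | 2 | 3 | 4 | 4 | 4 | 5
  R[6]: 0 | 0 | 0 | 1 | 2 | 2 | 3 | 4 | 4 | 5 | 6
  R[7]: 1 | 1 | 1 | 2 | 3 | 3 | 4 | 5 | 5 | 6 | 7
  R[8]: 1 | 2 | 2 | 3 | 4 | 4 | 5 | 6 | 6 | 7 | 8
  R[9]: 1 | 2 | 2 | 3 | 4 | 4 | 5 | 6 | 7 | 8 | 9
  R[10]: 1 | 2 | 3 | 4 | 5 | 5 | 6 | 7 | 8 | 9 | 10
  R[11]: 1 | 2 | 3 | 4 | 5 | 6 | 7 | 8 | 9 | 10 | 11

second differences of R give the permutation w = (7, 5, 11, 4, 8, 10, 1, 2, 9, 3, 6).

Fulton essential set (9 of the 32 Rothe cells):

[(1, 6, 0), (3, 4, 0), (3, 6, 1), (3, 10, 2), (6, 3, 0), (6, 6, 2), (6, 9, 4), (9, 3, 2), (9, 6, 4)]


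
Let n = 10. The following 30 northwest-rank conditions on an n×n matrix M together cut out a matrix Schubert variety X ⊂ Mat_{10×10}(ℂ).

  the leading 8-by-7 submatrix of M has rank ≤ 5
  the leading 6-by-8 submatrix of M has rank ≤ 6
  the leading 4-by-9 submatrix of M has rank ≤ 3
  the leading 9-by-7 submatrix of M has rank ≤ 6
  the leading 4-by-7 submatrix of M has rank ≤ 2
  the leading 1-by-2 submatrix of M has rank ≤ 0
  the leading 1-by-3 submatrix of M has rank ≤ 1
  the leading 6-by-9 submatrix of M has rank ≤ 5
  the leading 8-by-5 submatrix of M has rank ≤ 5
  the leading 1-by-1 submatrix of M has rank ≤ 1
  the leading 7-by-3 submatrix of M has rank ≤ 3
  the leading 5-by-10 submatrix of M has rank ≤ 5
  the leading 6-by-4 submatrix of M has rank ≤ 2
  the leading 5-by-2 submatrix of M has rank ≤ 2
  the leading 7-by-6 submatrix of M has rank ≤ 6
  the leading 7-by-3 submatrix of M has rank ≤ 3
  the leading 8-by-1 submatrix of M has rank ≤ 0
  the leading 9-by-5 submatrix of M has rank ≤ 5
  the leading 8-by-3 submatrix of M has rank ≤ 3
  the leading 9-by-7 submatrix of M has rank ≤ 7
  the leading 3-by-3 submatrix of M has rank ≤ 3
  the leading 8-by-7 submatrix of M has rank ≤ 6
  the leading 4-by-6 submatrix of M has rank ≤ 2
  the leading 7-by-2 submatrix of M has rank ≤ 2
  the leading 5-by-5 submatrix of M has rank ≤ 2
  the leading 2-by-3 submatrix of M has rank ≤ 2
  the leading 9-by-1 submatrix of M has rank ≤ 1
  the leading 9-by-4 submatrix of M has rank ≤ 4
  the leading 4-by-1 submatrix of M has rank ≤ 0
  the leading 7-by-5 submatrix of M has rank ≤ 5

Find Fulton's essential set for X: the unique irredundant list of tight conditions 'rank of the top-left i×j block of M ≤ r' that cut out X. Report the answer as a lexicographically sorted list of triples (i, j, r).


Computing R[i][j] = min implied NW-rank bound (n=10, 30 conditions):

  R[1]: 0 | 0 | 1 | 1 | 1 | 1 | 1 | 1 | 1 | 1
  R[2]: 0 | 1 | 2 | 2 | 2 | 2 | 2 | 2 | 2 | 2
  R[3]: 0 | 1 | 2 | 2 | 2 | 2 | 2 | 3 | 3 | 3
  R[4]: 0 | 1 | 2 | 2 | 2 | 2 | 2 | 3 | 3 | 4
  R[5]: 0 | 1 | 2 | 2 | 2 | 3 | 3 | 4 | 4 | 5
  R[6]: 0 | 1 | 2 | 2 | 3 | 4 | 4 | 5 | 5 | 6
  R[7]: 0 | 1 | 2 | 3 | 4 | 5 | 5 | 6 | 6 | 7
  R[8]: 0 | 1 | 2 | 3 | 4 | 5 | 5 | 6 | 7 | 8
  R[9]: 1 | 2 | 3 | 4 | 5 | 6 | 6 | 7 | 8 | 9
  R[10]: 1 | 2 | 3 | 4 | 5 | 6 | 7 | 8 | 9 | 10

so w = (3, 2, 8, 10, 6, 5, 4, 9, 1, 7).

7 SE-corners of the 22-cell Rothe diagram give Ess(w):

[(1, 2, 0), (4, 7, 2), (4, 9, 3), (5, 5, 2), (6, 4, 2), (8, 1, 0), (8, 7, 5)]
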